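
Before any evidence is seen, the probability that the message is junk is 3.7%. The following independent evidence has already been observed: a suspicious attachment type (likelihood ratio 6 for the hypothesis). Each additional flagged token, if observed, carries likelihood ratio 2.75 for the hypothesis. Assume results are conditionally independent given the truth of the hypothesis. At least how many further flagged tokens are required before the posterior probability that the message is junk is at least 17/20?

4

Prior odds = 0.037/0.963 = 37/963.
Bayes factor of the evidence already in hand = 6.
Odds after that evidence = (37/963) × 6 = 74/321.
Target odds = 0.85/0.15 = 17/3.
Need 2.75ⁿ ≥ 17/3 ÷ (74/321) = 1819/74.
2.75³ = 20.796875 falls short of 1819/74 but 2.75⁴ = 57.19140625 reaches it, so n = 4.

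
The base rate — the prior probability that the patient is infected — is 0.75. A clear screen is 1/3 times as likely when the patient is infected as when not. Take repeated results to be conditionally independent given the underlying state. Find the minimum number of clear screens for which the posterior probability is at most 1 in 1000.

Prior odds = 0.75/0.25 = 3.
Likelihood ratio per clear screen = 1/3.
Target posterior odds = 0.001/0.999 = 1/999.
Need 3 × (1/3)ⁿ ≤ 1/999, i.e. (1/3)ⁿ ≤ 1/2997.
(1/3)⁷ = 1/2187 is still above 1/2997 but (1/3)⁸ = 1/6561 is at or below it, so n = 8.

8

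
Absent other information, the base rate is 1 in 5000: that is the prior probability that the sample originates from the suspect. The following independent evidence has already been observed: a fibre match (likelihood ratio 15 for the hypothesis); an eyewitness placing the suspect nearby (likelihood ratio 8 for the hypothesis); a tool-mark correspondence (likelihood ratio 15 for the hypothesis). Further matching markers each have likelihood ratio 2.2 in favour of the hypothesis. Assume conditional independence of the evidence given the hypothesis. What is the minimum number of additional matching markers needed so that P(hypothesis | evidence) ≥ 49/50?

Prior odds = 0.0002/0.9998 = 1/4999.
Combined Bayes factor of the evidence already in hand = 15 × 8 × 15 = 1800.
Odds after that evidence = (1/4999) × 1800 = 1800/4999.
Target odds = 0.98/0.02 = 49.
Need 2.2ⁿ ≥ 49 ÷ (1800/4999) = 244951/1800.
2.2⁶ = 1771561/15625 falls short of 244951/1800 but 2.2⁷ = 19487171/78125 reaches it, so n = 7.

7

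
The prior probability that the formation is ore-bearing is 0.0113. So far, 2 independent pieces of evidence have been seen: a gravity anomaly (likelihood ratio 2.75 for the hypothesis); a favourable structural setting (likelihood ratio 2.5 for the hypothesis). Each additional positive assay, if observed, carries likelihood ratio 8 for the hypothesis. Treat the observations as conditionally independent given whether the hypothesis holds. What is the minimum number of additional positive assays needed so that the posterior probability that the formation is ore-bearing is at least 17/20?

3

Prior odds = 0.0113/0.9887 = 113/9887.
Combined Bayes factor of the evidence already in hand = 2.75 × 2.5 = 6.875.
Odds after that evidence = (113/9887) × 6.875 = 6215/79096.
Target odds = 0.85/0.15 = 17/3.
Need 8ⁿ ≥ 17/3 ÷ (6215/79096) = 1344632/18645.
8² = 64 falls short of 1344632/18645 but 8³ = 512 reaches it, so n = 3.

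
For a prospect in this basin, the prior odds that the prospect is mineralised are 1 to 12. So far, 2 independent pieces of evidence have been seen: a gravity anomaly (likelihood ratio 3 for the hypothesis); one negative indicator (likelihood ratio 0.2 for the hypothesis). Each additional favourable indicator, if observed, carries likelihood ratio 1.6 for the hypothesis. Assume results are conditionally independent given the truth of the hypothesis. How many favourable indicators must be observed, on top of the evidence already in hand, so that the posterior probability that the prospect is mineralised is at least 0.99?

17

Prior odds = 1/12.
Combined Bayes factor of the evidence already in hand = 3 × 0.2 = 0.6.
Odds after that evidence = (1/12) × 0.6 = 0.05.
Target odds = 0.99/0.01 = 99.
Need 1.6ⁿ ≥ 99 ÷ 0.05 = 1980.
1.6¹⁶ ≈1844.67 falls short of 1980 but 1.6¹⁷ ≈2951.48 reaches it, so n = 17.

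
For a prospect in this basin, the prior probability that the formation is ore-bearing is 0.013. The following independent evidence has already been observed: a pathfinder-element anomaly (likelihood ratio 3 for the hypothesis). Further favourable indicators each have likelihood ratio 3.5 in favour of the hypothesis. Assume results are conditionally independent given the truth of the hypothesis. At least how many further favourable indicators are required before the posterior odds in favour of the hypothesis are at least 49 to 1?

6

Prior odds = 0.013/0.987 = 13/987.
Bayes factor of the evidence already in hand = 3.
Odds after that evidence = (13/987) × 3 = 13/329.
Target odds = 49.
Need 3.5ⁿ ≥ 49 ÷ (13/329) = 16121/13.
3.5⁵ = 525.21875 falls short of 16121/13 but 3.5⁶ = 1838.265625 reaches it, so n = 6.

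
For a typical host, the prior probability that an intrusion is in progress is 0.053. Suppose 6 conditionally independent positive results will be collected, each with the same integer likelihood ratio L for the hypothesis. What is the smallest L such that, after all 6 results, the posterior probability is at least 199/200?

4

Prior odds = 0.053/0.947 = 53/947.
Target odds = 0.995/0.005 = 199.
Need L⁶ ≥ 199 ÷ (53/947) = 188453/53.
3⁶ = 729 < 188453/53 ≤ 4096 = 4⁶, so L = 4.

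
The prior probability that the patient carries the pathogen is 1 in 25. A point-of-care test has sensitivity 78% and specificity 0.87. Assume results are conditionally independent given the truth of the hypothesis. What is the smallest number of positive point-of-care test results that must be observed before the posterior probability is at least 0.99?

Prior odds: 0.04 ÷ 0.96 = 1/24.
False-positive rate = 1 − 0.87 = 0.13; likelihood ratio of a positive = 0.78/0.13 = 6.
Target posterior odds = 0.99/0.01 = 99.
Require 6ⁿ ≥ 99 ÷ (1/24) = 2376.
6⁴ = 1296 falls short of 2376 but 6⁵ = 7776 reaches it, so n = 5.

5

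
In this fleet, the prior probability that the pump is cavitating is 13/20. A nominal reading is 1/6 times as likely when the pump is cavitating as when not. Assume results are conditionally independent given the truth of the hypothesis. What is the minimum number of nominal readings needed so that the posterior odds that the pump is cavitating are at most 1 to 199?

4

Prior odds = 0.65/0.35 = 13/7.
Likelihood ratio per nominal reading = 1/6.
Target odds = 1/199.
Require (1/6)ⁿ ≤ 1/199 ÷ (13/7) = 7/2587.
(1/6)³ = 1/216 is still above 7/2587 but (1/6)⁴ = 1/1296 is at or below it, so n = 4.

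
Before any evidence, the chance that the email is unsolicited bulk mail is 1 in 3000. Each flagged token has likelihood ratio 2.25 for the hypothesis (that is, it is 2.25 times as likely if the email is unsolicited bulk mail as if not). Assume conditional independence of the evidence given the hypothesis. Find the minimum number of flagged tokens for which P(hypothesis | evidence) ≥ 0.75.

Prior odds = (1/3000)/(2999/3000) = 1/2999.
Likelihood ratio per flagged token = 2.25.
Target odds: 0.75 ÷ 0.25 = 3.
Need (1/2999) × 2.25ⁿ ≥ 3, i.e. 2.25ⁿ ≥ 8997.
2.25¹¹ ≈7481.83 falls short of 8997 but 2.25¹² ≈16834.1 reaches it, so n = 12.

12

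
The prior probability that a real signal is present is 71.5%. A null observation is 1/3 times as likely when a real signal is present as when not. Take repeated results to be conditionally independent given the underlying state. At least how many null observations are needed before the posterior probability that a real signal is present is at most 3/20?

Prior odds: 0.715 ÷ 0.285 = 143/57.
Likelihood ratio per null observation = 1/3.
Target odds: 0.15 ÷ 0.85 = 3/17.
Require (1/3)ⁿ ≤ 3/17 ÷ (143/57) = 171/2431.
(1/3)² = 1/9 is still above 171/2431 but (1/3)³ = 1/27 is at or below it, so n = 3.

3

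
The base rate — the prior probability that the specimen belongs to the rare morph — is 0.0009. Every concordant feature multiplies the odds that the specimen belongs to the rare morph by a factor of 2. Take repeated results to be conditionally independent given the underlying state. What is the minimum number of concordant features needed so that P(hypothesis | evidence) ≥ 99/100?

Prior odds = 0.0009/0.9991 = 9/9991.
Likelihood ratio per concordant feature = 2.
Target odds: 0.99 ÷ 0.01 = 99.
Need (9/9991) × 2ⁿ ≥ 99, i.e. 2ⁿ ≥ 109901.
2¹⁶ = 65536 falls short of 109901 but 2¹⁷ = 131072 reaches it, so n = 17.

17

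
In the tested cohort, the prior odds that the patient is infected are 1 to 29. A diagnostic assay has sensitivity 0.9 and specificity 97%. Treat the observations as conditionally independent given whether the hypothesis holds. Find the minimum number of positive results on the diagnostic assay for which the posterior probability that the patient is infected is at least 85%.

2

Prior odds = 1/29.
False-positive rate = 1 − 0.97 = 0.03; likelihood ratio of a positive = 0.9/0.03 = 30.
Target posterior odds = 0.85/0.15 = 17/3.
Require 30ⁿ ≥ 17/3 ÷ (1/29) = 493/3.
30¹ = 30 falls short of 493/3 but 30² = 900 reaches it, so n = 2.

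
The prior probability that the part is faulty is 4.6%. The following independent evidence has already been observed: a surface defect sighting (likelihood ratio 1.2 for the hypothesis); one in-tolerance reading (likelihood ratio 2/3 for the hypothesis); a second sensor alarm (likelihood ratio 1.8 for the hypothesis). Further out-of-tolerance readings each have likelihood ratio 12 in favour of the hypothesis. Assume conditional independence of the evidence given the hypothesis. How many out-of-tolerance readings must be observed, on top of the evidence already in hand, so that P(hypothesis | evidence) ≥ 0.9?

2

Prior odds = 0.046/0.954 = 23/477.
Combined Bayes factor of the evidence already in hand = 1.2 × (2/3) × 1.8 = 1.44.
Odds after that evidence = (23/477) × 1.44 = 92/1325.
Target odds = 0.9/0.1 = 9.
Need 12ⁿ ≥ 9 ÷ (92/1325) = 11925/92.
12¹ = 12 falls short of 11925/92 but 12² = 144 reaches it, so n = 2.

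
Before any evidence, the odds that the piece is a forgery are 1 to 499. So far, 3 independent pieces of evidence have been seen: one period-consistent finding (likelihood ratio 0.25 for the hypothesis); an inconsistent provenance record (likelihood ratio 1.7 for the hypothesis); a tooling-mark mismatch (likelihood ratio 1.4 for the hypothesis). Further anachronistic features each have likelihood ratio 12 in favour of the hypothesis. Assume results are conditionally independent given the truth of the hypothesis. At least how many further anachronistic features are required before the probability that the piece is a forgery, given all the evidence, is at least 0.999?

6

Prior odds = 1/499.
Combined Bayes factor of the evidence already in hand = 0.25 × 1.7 × 1.4 = 0.595.
Odds after that evidence = (1/499) × 0.595 = 119/99800.
Target odds = 0.999/0.001 = 999.
Need 12ⁿ ≥ 999 ÷ (119/99800) = 99700200/119.
12⁵ = 248832 falls short of 99700200/119 but 12⁶ = 2985984 reaches it, so n = 6.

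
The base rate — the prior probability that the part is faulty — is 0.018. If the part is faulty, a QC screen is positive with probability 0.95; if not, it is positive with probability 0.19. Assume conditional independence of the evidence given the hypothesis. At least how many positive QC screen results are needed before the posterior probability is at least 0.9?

4

Prior odds: 0.018 ÷ 0.982 = 9/491.
Likelihood ratio of a positive = 0.95/0.19 = 5.
Target posterior odds = 0.9/0.1 = 9.
Require 5ⁿ ≥ 9 ÷ (9/491) = 491.
5³ = 125 falls short of 491 but 5⁴ = 625 reaches it, so n = 4.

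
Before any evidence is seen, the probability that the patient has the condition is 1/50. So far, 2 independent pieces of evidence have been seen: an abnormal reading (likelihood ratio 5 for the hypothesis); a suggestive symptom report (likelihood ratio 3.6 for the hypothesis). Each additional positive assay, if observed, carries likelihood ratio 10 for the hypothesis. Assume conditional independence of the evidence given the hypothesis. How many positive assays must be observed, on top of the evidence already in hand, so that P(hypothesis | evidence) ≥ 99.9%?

4

Prior odds = 0.02/0.98 = 1/49.
Combined Bayes factor of the evidence already in hand = 5 × 3.6 = 18.
Odds after that evidence = (1/49) × 18 = 18/49.
Target odds = 0.999/0.001 = 999.
Need 10ⁿ ≥ 999 ÷ (18/49) = 2719.5.
10³ = 1000 falls short of 2719.5 but 10⁴ = 10000 reaches it, so n = 4.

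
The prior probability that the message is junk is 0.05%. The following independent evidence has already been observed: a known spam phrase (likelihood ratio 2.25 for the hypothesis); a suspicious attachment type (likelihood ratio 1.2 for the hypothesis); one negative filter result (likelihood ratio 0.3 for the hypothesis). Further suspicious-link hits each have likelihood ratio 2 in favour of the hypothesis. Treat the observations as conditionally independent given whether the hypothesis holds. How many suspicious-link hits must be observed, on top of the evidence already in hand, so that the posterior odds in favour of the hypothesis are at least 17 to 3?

14

Prior odds = 0.0005/0.9995 = 1/1999.
Combined Bayes factor of the evidence already in hand = 2.25 × 1.2 × 0.3 = 0.81.
Odds after that evidence = (1/1999) × 0.81 = 81/199900.
Target odds = 17/3.
Need 2ⁿ ≥ 17/3 ÷ (81/199900) = 3398300/243.
2¹³ = 8192 falls short of 3398300/243 but 2¹⁴ = 16384 reaches it, so n = 14.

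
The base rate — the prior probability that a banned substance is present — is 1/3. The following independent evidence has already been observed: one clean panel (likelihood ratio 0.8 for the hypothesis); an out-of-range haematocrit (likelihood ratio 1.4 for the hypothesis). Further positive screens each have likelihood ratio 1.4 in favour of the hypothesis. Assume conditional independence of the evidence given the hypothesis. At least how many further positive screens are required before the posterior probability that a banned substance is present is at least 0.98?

Prior odds = (1/3)/(2/3) = 0.5.
Combined Bayes factor of the evidence already in hand = 0.8 × 1.4 = 1.12.
Odds after that evidence = 0.5 × 1.12 = 0.56.
Target odds = 0.98/0.02 = 49.
Need 1.4ⁿ ≥ 49 ÷ 0.56 = 87.5.
1.4¹³ ≈79.3715 falls short of 87.5 but 1.4¹⁴ ≈111.12 reaches it, so n = 14.

14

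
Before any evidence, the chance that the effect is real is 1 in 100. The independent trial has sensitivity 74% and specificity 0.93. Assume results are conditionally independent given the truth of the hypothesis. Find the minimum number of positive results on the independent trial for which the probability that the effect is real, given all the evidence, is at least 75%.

Prior odds = 0.01/0.99 = 1/99.
False-positive rate = 1 − 0.93 = 0.07; likelihood ratio of a positive = 0.74/0.07 = 74/7.
Target odds: 0.75 ÷ 0.25 = 3.
Require (74/7)ⁿ ≥ 3 ÷ (1/99) = 297.
(74/7)² = 5476/49 falls short of 297 but (74/7)³ = 405224/343 reaches it, so n = 3.

3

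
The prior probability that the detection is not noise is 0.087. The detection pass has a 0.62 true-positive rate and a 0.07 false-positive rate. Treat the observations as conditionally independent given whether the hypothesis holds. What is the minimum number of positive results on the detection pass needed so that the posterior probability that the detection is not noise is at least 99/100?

Prior odds = 0.087/0.913 = 87/913.
Likelihood ratio of a positive result = 0.62/0.07 = 62/7.
Target odds: 0.99 ÷ 0.01 = 99.
Need (87/913) × (62/7)ⁿ ≥ 99, i.e. (62/7)ⁿ ≥ 30129/29.
(62/7)³ = 238328/343 falls short of 30129/29 but (62/7)⁴ = 14776336/2401 reaches it, so n = 4.

4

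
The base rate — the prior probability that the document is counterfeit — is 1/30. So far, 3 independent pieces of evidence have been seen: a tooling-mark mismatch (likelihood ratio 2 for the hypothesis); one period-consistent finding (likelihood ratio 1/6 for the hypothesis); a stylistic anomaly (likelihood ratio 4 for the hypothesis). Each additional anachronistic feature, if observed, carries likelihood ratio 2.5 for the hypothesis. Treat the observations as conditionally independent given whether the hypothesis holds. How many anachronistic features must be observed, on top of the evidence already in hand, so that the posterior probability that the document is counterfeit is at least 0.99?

Prior odds = (1/30)/(29/30) = 1/29.
Combined Bayes factor of the evidence already in hand = 2 × (1/6) × 4 = 4/3.
Odds after that evidence = (1/29) × 4/3 = 4/87.
Target odds = 0.99/0.01 = 99.
Need 2.5ⁿ ≥ 99 ÷ (4/87) = 2153.25.
2.5⁸ = 390625/256 falls short of 2153.25 but 2.5⁹ = 1953125/512 reaches it, so n = 9.

9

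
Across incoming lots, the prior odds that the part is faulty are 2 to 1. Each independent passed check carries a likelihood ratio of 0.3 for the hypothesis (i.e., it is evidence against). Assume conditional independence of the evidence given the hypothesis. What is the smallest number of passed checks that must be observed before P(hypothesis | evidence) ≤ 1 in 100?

5

Prior odds = 2.
Likelihood ratio per passed check = 0.3.
Target odds: 0.01 ÷ 0.99 = 1/99.
Require 0.3ⁿ ≤ 1/99 ÷ 2 = 1/198.
0.3⁴ = 0.0081 is still above 1/198 but 0.3⁵ = 243/100000 is at or below it, so n = 5.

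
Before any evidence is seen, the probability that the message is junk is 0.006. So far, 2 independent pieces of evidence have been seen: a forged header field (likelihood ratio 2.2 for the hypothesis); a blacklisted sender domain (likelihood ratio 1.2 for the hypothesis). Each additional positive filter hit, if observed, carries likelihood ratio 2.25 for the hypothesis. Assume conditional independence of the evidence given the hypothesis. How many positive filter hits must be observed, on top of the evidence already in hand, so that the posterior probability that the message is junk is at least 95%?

9

Prior odds = 0.006/0.994 = 3/497.
Combined Bayes factor of the evidence already in hand = 2.2 × 1.2 = 2.64.
Odds after that evidence = (3/497) × 2.64 = 198/12425.
Target odds = 0.95/0.05 = 19.
Need 2.25ⁿ ≥ 19 ÷ (198/12425) = 236075/198.
2.25⁸ = 43046721/65536 falls short of 236075/198 but 2.25⁹ = 387420489/262144 reaches it, so n = 9.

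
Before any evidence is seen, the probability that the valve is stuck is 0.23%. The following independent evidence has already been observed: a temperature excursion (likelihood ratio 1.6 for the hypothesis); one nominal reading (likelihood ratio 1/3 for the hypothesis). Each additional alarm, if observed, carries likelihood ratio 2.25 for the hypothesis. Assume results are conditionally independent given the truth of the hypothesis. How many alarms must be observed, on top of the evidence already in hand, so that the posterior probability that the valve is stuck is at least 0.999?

17

Prior odds = 0.0023/0.9977 = 23/9977.
Combined Bayes factor of the evidence already in hand = 1.6 × (1/3) = 8/15.
Odds after that evidence = (23/9977) × 8/15 = 184/149655.
Target odds = 0.999/0.001 = 999.
Need 2.25ⁿ ≥ 999 ÷ (184/149655) = 149505345/184.
2.25¹⁶ ≈431440 falls short of 149505345/184 but 2.25¹⁷ ≈970740 reaches it, so n = 17.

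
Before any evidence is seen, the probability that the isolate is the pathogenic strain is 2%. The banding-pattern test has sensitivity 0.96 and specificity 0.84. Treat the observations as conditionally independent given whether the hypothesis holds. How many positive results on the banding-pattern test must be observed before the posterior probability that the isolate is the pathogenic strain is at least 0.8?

Prior odds = 0.02/0.98 = 1/49.
False-positive rate = 1 − 0.84 = 0.16; likelihood ratio of a positive = 0.96/0.16 = 6.
Target posterior odds = 0.8/0.2 = 4.
Need (1/49) × 6ⁿ ≥ 4, i.e. 6ⁿ ≥ 196.
6² = 36 falls short of 196 but 6³ = 216 reaches it, so n = 3.

3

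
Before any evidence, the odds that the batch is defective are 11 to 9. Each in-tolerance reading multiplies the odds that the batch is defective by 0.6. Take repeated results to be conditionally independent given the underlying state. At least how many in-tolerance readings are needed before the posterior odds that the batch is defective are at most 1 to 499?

13

Prior odds = 11/9.
Likelihood ratio per in-tolerance reading = 0.6.
Target odds = 1/499.
Need (11/9) × 0.6ⁿ ≤ 1/499, i.e. 0.6ⁿ ≤ 9/5489.
0.6¹² = 531441/244140625 is still above 9/5489 but 0.6¹³ ≈0.00130607 is at or below it, so n = 13.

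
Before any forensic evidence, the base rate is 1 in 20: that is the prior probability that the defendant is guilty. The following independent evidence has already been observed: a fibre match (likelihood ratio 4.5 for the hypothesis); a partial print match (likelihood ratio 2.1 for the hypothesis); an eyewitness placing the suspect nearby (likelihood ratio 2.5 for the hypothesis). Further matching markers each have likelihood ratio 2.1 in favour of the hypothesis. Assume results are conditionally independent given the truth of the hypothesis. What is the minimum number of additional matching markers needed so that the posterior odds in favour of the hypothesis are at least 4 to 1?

2

Prior odds = 0.05/0.95 = 1/19.
Combined Bayes factor of the evidence already in hand = 4.5 × 2.1 × 2.5 = 23.625.
Odds after that evidence = (1/19) × 23.625 = 189/152.
Target odds = 4.
Need 2.1ⁿ ≥ 4 ÷ (189/152) = 608/189.
2.1¹ = 2.1 falls short of 608/189 but 2.1² = 4.41 reaches it, so n = 2.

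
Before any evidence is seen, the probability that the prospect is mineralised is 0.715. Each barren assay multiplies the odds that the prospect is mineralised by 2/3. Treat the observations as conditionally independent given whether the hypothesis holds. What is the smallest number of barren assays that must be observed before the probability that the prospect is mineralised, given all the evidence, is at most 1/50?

Prior odds = 0.715/0.285 = 143/57.
Likelihood ratio per barren assay = 2/3.
Target posterior odds = 0.02/0.98 = 1/49.
Require (2/3)ⁿ ≤ 1/49 ÷ (143/57) = 57/7007.
(2/3)¹¹ = 2048/177147 is still above 57/7007 but (2/3)¹² = 4096/531441 is at or below it, so n = 12.

12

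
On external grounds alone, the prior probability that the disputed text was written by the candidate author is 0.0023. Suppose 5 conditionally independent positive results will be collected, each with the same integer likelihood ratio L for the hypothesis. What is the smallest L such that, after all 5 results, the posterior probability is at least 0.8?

5

Prior odds = 0.0023/0.9977 = 23/9977.
Target odds = 0.8/0.2 = 4.
Need L⁵ ≥ 4 ÷ (23/9977) = 39908/23.
4⁵ = 1024 < 39908/23 ≤ 3125 = 5⁵, so L = 5.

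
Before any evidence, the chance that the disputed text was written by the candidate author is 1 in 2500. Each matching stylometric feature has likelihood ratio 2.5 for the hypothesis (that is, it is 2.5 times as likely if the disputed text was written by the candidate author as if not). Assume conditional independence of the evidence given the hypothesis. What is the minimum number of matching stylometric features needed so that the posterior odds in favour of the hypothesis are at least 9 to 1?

Prior odds = 0.0004/0.9996 = 1/2499.
Likelihood ratio per matching stylometric feature = 2.5.
Target odds = 9.
Require 2.5ⁿ ≥ 9 ÷ (1/2499) = 22491.
2.5¹⁰ = 9765625/1024 falls short of 22491 but 2.5¹¹ = 48828125/2048 reaches it, so n = 11.

11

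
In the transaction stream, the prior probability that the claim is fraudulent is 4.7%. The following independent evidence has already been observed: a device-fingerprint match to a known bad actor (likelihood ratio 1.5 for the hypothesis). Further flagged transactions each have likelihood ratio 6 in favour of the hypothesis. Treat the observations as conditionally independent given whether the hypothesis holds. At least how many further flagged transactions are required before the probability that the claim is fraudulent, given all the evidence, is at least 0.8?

3

Prior odds = 0.047/0.953 = 47/953.
Bayes factor of the evidence already in hand = 1.5.
Odds after that evidence = (47/953) × 1.5 = 141/1906.
Target odds = 0.8/0.2 = 4.
Need 6ⁿ ≥ 4 ÷ (141/1906) = 7624/141.
6² = 36 falls short of 7624/141 but 6³ = 216 reaches it, so n = 3.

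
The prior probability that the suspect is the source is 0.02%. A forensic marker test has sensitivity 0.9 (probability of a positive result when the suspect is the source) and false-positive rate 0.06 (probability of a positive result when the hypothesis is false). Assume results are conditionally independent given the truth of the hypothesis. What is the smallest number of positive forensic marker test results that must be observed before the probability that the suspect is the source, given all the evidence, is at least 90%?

4

Prior odds: 0.0002 ÷ 0.9998 = 1/4999.
Likelihood ratio of a positive result = 0.9/0.06 = 15.
Target odds: 0.9 ÷ 0.1 = 9.
Need (1/4999) × 15ⁿ ≥ 9, i.e. 15ⁿ ≥ 44991.
15³ = 3375 falls short of 44991 but 15⁴ = 50625 reaches it, so n = 4.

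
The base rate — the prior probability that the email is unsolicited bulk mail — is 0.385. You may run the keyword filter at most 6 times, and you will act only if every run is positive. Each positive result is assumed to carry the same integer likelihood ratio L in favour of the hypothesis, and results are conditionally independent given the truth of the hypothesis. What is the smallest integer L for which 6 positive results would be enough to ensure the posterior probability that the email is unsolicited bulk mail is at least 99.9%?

4

Prior odds = 0.385/0.615 = 77/123.
Target odds = 0.999/0.001 = 999.
Need L⁶ ≥ 999 ÷ (77/123) = 122877/77.
3⁶ = 729 < 122877/77 ≤ 4096 = 4⁶, so L = 4.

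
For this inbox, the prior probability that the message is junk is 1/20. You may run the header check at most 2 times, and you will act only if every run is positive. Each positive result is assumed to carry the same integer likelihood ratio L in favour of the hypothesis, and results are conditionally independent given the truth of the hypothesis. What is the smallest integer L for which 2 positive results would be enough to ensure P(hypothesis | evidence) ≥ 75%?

Prior odds = 0.05/0.95 = 1/19.
Target odds = 0.75/0.25 = 3.
Need L² ≥ 3 ÷ (1/19) = 57.
7² = 49 < 57 ≤ 64 = 8², so L = 8.

8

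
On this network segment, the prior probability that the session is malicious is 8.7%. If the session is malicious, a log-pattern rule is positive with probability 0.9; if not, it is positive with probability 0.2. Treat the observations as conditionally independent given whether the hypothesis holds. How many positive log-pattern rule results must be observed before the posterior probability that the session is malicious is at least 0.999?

7

Prior odds = 0.087/0.913 = 87/913.
Likelihood ratio of a positive = 0.9/0.2 = 4.5.
Target odds: 0.999 ÷ 0.001 = 999.
Need (87/913) × 4.5ⁿ ≥ 999, i.e. 4.5ⁿ ≥ 304029/29.
4.5⁶ = 8303.765625 falls short of 304029/29 but 4.5⁷ = 4782969/128 reaches it, so n = 7.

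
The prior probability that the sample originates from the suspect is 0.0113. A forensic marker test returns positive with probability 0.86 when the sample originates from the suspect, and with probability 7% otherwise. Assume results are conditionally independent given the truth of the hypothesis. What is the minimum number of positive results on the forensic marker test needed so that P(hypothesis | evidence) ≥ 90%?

3

Prior odds = 0.0113/0.9887 = 113/9887.
Likelihood ratio of a positive result = 0.86/0.07 = 86/7.
Target posterior odds = 0.9/0.1 = 9.
Need (113/9887) × (86/7)ⁿ ≥ 9, i.e. (86/7)ⁿ ≥ 88983/113.
(86/7)² = 7396/49 falls short of 88983/113 but (86/7)³ = 636056/343 reaches it, so n = 3.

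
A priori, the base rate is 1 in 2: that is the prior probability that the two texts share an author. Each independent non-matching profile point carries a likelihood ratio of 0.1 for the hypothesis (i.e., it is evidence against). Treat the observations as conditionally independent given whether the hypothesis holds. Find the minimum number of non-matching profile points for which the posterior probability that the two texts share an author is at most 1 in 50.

2

Prior odds = 0.5/0.5 = 1.
Likelihood ratio per non-matching profile point = 0.1.
Target odds: 0.02 ÷ 0.98 = 1/49.
Need 1 × 0.1ⁿ ≤ 1/49, i.e. 0.1ⁿ ≤ 1/49.
0.1¹ = 0.1 is still above 1/49 but 0.1² = 0.01 is at or below it, so n = 2.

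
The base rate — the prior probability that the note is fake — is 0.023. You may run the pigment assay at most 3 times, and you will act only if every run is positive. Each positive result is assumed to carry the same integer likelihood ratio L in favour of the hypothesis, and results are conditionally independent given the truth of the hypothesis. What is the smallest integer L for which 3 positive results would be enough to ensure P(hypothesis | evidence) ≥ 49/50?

Prior odds = 0.023/0.977 = 23/977.
Target odds = 0.98/0.02 = 49.
Need L³ ≥ 49 ÷ (23/977) = 47873/23.
12³ = 1728 < 47873/23 ≤ 2197 = 13³, so L = 13.

13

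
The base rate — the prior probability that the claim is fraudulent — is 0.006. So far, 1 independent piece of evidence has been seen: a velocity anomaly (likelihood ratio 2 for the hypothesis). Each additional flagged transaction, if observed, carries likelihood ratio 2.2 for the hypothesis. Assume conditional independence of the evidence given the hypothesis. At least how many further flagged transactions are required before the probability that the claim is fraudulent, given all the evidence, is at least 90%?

9

Prior odds = 0.006/0.994 = 3/497.
Bayes factor of the evidence already in hand = 2.
Odds after that evidence = (3/497) × 2 = 6/497.
Target odds = 0.9/0.1 = 9.
Need 2.2ⁿ ≥ 9 ÷ (6/497) = 745.5.
2.2⁸ = 214358881/390625 falls short of 745.5 but 2.2⁹ ≈1207.27 reaches it, so n = 9.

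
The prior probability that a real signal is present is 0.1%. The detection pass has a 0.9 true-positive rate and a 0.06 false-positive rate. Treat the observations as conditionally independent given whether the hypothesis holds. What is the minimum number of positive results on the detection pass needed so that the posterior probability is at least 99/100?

Prior odds = 0.001/0.999 = 1/999.
Likelihood ratio of a positive result = 0.9/0.06 = 15.
Target posterior odds = 0.99/0.01 = 99.
Need (1/999) × 15ⁿ ≥ 99, i.e. 15ⁿ ≥ 98901.
15⁴ = 50625 falls short of 98901 but 15⁵ = 759375 reaches it, so n = 5.

5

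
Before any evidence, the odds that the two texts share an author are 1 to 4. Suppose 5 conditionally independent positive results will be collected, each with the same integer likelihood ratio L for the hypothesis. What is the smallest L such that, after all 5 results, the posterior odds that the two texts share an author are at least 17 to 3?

2

Prior odds = 0.25.
Target odds = 17/3.
Need L⁵ ≥ 17/3 ÷ 0.25 = 68/3.
1⁵ = 1 < 68/3 ≤ 32 = 2⁵, so L = 2.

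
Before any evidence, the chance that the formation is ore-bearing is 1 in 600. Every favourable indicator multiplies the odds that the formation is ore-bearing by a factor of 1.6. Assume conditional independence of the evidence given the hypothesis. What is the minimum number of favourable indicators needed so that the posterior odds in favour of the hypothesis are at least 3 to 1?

Prior odds: (1/600) ÷ (599/600) = 1/599.
Likelihood ratio per favourable indicator = 1.6.
Target odds = 3.
Need (1/599) × 1.6ⁿ ≥ 3, i.e. 1.6ⁿ ≥ 1797.
1.6¹⁵ ≈1152.92 falls short of 1797 but 1.6¹⁶ ≈1844.67 reaches it, so n = 16.

16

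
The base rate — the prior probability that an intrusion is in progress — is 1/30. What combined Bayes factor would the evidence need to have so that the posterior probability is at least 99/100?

2871

Prior odds = (1/30)/(29/30) = 1/29.
Target odds = 0.99/0.01 = 99.
Required Bayes factor = 99 ÷ (1/29) = 2871.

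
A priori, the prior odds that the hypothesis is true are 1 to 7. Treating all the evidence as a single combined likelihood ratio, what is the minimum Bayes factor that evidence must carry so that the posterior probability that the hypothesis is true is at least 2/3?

14

Prior odds = 1/7.
Target odds = (2/3)/(1/3) = 2.
Required Bayes factor = 2 ÷ (1/7) = 14.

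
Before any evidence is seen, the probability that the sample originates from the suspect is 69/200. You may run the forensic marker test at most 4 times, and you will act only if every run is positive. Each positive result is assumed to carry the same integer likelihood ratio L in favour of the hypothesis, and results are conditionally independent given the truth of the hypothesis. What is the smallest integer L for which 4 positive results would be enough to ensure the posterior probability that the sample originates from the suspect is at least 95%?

Prior odds = 0.345/0.655 = 69/131.
Target odds = 0.95/0.05 = 19.
Need L⁴ ≥ 19 ÷ (69/131) = 2489/69.
2⁴ = 16 < 2489/69 ≤ 81 = 3⁴, so L = 3.

3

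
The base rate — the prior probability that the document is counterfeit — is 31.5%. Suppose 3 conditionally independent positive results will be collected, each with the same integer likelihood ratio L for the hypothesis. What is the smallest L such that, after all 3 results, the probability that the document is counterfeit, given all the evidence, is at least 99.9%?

Prior odds = 0.315/0.685 = 63/137.
Target odds = 0.999/0.001 = 999.
Need L³ ≥ 999 ÷ (63/137) = 15207/7.
12³ = 1728 < 15207/7 ≤ 2197 = 13³, so L = 13.

13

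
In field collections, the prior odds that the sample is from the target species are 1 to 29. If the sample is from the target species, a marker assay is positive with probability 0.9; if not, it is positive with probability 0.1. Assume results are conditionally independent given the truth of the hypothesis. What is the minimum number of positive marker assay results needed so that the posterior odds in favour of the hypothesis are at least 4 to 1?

3

Prior odds = 1/29.
Likelihood ratio of a positive = 0.9/0.1 = 9.
Target odds = 4.
Need (1/29) × 9ⁿ ≥ 4, i.e. 9ⁿ ≥ 116.
9² = 81 falls short of 116 but 9³ = 729 reaches it, so n = 3.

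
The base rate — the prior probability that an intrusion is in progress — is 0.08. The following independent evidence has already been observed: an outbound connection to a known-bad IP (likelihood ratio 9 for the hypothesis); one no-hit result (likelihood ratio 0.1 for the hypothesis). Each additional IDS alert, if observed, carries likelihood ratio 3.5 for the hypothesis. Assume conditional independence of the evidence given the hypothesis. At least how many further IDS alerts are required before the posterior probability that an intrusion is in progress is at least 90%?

Prior odds = 0.08/0.92 = 2/23.
Combined Bayes factor of the evidence already in hand = 9 × 0.1 = 0.9.
Odds after that evidence = (2/23) × 0.9 = 9/115.
Target odds = 0.9/0.1 = 9.
Need 3.5ⁿ ≥ 9 ÷ (9/115) = 115.
3.5³ = 42.875 falls short of 115 but 3.5⁴ = 150.0625 reaches it, so n = 4.

4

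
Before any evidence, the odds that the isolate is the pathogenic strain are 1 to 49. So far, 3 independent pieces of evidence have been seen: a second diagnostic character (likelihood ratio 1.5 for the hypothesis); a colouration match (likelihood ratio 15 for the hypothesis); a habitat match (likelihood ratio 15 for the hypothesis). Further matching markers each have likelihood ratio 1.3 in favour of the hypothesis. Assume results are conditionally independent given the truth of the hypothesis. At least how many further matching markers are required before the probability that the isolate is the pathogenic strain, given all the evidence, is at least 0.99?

11

Prior odds = 1/49.
Combined Bayes factor of the evidence already in hand = 1.5 × 15 × 15 = 337.5.
Odds after that evidence = (1/49) × 337.5 = 675/98.
Target odds = 0.99/0.01 = 99.
Need 1.3ⁿ ≥ 99 ÷ (675/98) = 1078/75.
1.3¹⁰ ≈13.7858 falls short of 1078/75 but 1.3¹¹ ≈17.9216 reaches it, so n = 11.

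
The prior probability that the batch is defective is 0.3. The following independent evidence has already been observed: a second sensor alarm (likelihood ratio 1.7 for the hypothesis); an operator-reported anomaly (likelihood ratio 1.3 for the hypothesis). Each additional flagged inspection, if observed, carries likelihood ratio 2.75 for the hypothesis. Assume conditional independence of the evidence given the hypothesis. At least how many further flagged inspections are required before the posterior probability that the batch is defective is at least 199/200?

Prior odds = 0.3/0.7 = 3/7.
Combined Bayes factor of the evidence already in hand = 1.7 × 1.3 = 2.21.
Odds after that evidence = (3/7) × 2.21 = 663/700.
Target odds = 0.995/0.005 = 199.
Need 2.75ⁿ ≥ 199 ÷ (663/700) = 139300/663.
2.75⁵ = 161051/1024 falls short of 139300/663 but 2.75⁶ = 1771561/4096 reaches it, so n = 6.

6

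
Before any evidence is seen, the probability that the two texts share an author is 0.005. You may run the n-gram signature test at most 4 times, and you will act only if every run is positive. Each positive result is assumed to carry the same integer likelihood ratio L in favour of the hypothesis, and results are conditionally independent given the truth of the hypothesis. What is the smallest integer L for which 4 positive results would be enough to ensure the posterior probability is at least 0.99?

Prior odds = 0.005/0.995 = 1/199.
Target odds = 0.99/0.01 = 99.
Need L⁴ ≥ 99 ÷ (1/199) = 19701.
11⁴ = 14641 < 19701 ≤ 20736 = 12⁴, so L = 12.

12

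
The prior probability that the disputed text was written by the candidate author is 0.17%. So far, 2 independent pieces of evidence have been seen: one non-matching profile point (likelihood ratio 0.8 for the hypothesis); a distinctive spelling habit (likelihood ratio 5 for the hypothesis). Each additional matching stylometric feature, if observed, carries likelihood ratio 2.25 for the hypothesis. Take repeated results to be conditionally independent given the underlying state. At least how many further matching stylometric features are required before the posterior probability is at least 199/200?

Prior odds = 0.0017/0.9983 = 17/9983.
Combined Bayes factor of the evidence already in hand = 0.8 × 5 = 4.
Odds after that evidence = (17/9983) × 4 = 68/9983.
Target odds = 0.995/0.005 = 199.
Need 2.25ⁿ ≥ 199 ÷ (68/9983) = 1986617/68.
2.25¹² ≈16834.1 falls short of 1986617/68 but 2.25¹³ ≈37876.8 reaches it, so n = 13.

13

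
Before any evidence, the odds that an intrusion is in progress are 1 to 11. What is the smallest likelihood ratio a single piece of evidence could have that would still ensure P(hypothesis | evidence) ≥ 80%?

44

Prior odds = 1/11.
Target odds = 0.8/0.2 = 4.
Required Bayes factor = 4 ÷ (1/11) = 44.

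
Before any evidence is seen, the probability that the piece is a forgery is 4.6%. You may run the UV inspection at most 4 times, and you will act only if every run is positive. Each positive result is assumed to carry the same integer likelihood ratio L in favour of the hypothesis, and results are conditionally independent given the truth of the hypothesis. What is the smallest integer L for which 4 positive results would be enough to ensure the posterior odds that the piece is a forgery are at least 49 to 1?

Prior odds = 0.046/0.954 = 23/477.
Target odds = 49.
Need L⁴ ≥ 49 ÷ (23/477) = 23373/23.
5⁴ = 625 < 23373/23 ≤ 1296 = 6⁴, so L = 6.

6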